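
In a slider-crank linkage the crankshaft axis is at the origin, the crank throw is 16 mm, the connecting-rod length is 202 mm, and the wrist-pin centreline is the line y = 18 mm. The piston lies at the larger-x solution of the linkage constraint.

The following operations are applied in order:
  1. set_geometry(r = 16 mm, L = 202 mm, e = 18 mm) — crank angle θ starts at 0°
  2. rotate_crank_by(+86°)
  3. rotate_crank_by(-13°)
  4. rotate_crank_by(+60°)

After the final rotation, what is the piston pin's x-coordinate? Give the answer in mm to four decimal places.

190.9898

set_geometry: r = 16 mm, L = 202 mm, e = 18 mm; θ ← 0°
rotate_crank_by(+86°): θ ← 0° +86° = 86°
rotate_crank_by(-13°): θ ← 86° -13° = 73°
rotate_crank_by(+60°): θ ← 73° +60° = 133°
crank pin P = (r cos θ, r sin θ) = (-10.911974, 11.701659)
h = r sin θ − e = 11.701659 − 18 = -6.298341
x = r cos θ + √(L² − h²) = -10.911974 + √(40804.0 − 39.6691) = -10.911974 + 201.901785 = 190.989812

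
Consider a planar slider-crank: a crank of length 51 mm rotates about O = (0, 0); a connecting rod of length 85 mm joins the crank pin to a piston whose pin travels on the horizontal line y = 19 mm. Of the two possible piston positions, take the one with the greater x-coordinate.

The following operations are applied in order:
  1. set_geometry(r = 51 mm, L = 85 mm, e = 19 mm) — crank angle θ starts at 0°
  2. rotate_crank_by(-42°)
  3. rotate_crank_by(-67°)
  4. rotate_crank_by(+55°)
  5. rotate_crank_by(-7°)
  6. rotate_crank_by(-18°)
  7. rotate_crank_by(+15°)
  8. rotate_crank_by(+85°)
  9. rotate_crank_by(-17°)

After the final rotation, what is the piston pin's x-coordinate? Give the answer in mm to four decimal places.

134.4612

set_geometry: r = 51 mm, L = 85 mm, e = 19 mm; θ ← 0°
rotate_crank_by(-42°): θ ← 0° -42° = -42°
rotate_crank_by(-67°): θ ← -42° -67° = -109°
rotate_crank_by(+55°): θ ← -109° +55° = -54°
rotate_crank_by(-7°): θ ← -54° -7° = -61°
rotate_crank_by(-18°): θ ← -61° -18° = -79°
rotate_crank_by(+15°): θ ← -79° +15° = -64°
rotate_crank_by(+85°): θ ← -64° +85° = 21°
rotate_crank_by(-17°): θ ← 21° -17° = 4°
crank pin P = (r cos θ, r sin θ) = (50.875767, 3.557580)
h = r sin θ − e = 3.557580 − 19 = -15.442420
x = r cos θ + √(L² − h²) = 50.875767 + √(7225.0 − 238.4683) = 50.875767 + 83.585475 = 134.461242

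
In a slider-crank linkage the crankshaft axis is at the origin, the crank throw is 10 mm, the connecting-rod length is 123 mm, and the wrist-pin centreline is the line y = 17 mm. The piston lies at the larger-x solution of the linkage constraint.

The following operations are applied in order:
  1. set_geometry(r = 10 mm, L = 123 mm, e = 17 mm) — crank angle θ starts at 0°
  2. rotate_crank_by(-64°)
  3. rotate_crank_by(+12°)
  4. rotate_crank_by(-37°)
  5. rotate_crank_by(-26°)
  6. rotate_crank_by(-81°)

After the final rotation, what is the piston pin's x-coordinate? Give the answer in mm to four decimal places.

set_geometry: r = 10 mm, L = 123 mm, e = 17 mm; θ ← 0°
rotate_crank_by(-64°): θ ← 0° -64° = -64°
rotate_crank_by(+12°): θ ← -64° +12° = -52°
rotate_crank_by(-37°): θ ← -52° -37° = -89°
rotate_crank_by(-26°): θ ← -89° -26° = -115°
rotate_crank_by(-81°): θ ← -115° -81° = -196°
crank pin P = (r cos θ, r sin θ) = (-9.612617, 2.756374)
h = r sin θ − e = 2.756374 − 17 = -14.243626
x = r cos θ + √(L² − h²) = -9.612617 + √(15129.0 − 202.8809) = -9.612617 + 122.172497 = 112.559880

112.5599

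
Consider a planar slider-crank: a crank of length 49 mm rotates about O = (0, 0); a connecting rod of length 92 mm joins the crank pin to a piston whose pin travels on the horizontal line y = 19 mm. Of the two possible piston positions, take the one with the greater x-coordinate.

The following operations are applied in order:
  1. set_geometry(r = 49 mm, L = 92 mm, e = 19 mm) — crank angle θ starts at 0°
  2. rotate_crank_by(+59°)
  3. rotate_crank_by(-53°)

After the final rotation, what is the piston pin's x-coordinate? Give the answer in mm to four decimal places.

set_geometry: r = 49 mm, L = 92 mm, e = 19 mm; θ ← 0°
rotate_crank_by(+59°): θ ← 0° +59° = 59°
rotate_crank_by(-53°): θ ← 59° -53° = 6°
crank pin P = (r cos θ, r sin θ) = (48.731573, 5.121895)
h = r sin θ − e = 5.121895 − 19 = -13.878105
x = r cos θ + √(L² − h²) = 48.731573 + √(8464.0 − 192.6018) = 48.731573 + 90.947228 = 139.678800

139.6788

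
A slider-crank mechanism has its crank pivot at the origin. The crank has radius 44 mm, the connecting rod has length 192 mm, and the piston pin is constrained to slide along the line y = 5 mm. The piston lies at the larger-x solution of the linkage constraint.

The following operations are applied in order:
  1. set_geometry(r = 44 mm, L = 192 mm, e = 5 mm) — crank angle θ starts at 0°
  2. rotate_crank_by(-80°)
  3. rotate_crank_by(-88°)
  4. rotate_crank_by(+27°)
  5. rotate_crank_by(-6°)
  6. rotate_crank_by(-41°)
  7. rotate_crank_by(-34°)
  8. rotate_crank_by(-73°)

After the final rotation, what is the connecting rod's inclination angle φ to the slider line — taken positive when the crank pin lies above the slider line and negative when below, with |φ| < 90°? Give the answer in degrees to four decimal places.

set_geometry: r = 44 mm, L = 192 mm, e = 5 mm; θ ← 0°
rotate_crank_by(-80°): θ ← 0° -80° = -80°
rotate_crank_by(-88°): θ ← -80° -88° = -168°
rotate_crank_by(+27°): θ ← -168° +27° = -141°
rotate_crank_by(-6°): θ ← -141° -6° = -147°
rotate_crank_by(-41°): θ ← -147° -41° = -188°
rotate_crank_by(-34°): θ ← -188° -34° = -222°
rotate_crank_by(-73°): θ ← -222° -73° = -295°
crank pin P = (r cos θ, r sin θ) = (18.595204, 39.877543)
h = r sin θ − e = 39.877543 − 5 = 34.877543
sin φ = h / L = 34.877543 / 192 = 0.18165387
φ = arcsin(0.18165387) = 10.466108°

10.4661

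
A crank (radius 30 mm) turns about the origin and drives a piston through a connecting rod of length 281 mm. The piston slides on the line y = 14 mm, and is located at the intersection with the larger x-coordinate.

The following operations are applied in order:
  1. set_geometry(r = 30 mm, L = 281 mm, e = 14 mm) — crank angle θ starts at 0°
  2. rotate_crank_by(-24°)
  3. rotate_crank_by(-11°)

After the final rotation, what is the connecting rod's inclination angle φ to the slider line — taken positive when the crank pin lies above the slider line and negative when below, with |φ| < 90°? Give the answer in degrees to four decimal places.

set_geometry: r = 30 mm, L = 281 mm, e = 14 mm; θ ← 0°
rotate_crank_by(-24°): θ ← 0° -24° = -24°
rotate_crank_by(-11°): θ ← -24° -11° = -35°
crank pin P = (r cos θ, r sin θ) = (24.574561, -17.207293)
h = r sin θ − e = -17.207293 − 14 = -31.207293
sin φ = h / L = -31.207293 / 281 = -0.11105798
φ = arcsin(-0.11105798) = -6.376307°

-6.3763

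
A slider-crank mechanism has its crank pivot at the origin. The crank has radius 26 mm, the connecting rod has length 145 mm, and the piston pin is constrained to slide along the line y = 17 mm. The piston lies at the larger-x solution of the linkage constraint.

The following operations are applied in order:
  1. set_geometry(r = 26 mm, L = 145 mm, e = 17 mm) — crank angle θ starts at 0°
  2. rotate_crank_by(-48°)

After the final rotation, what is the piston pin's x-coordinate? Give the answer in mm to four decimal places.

157.7745

set_geometry: r = 26 mm, L = 145 mm, e = 17 mm; θ ← 0°
rotate_crank_by(-48°): θ ← 0° -48° = -48°
crank pin P = (r cos θ, r sin θ) = (17.397396, -19.321765)
h = r sin θ − e = -19.321765 − 17 = -36.321765
x = r cos θ + √(L² − h²) = 17.397396 + √(21025.0 − 1319.2706) = 17.397396 + 140.377097 = 157.774493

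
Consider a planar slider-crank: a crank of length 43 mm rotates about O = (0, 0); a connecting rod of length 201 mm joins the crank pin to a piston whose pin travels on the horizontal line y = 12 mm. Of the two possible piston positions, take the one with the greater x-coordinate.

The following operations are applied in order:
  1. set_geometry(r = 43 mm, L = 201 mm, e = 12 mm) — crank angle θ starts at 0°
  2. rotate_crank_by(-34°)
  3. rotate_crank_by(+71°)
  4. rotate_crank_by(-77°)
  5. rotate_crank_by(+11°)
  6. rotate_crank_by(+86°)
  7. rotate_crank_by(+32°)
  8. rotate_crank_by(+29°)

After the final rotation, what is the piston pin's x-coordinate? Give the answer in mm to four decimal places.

179.1284

set_geometry: r = 43 mm, L = 201 mm, e = 12 mm; θ ← 0°
rotate_crank_by(-34°): θ ← 0° -34° = -34°
rotate_crank_by(+71°): θ ← -34° +71° = 37°
rotate_crank_by(-77°): θ ← 37° -77° = -40°
rotate_crank_by(+11°): θ ← -40° +11° = -29°
rotate_crank_by(+86°): θ ← -29° +86° = 57°
rotate_crank_by(+32°): θ ← 57° +32° = 89°
rotate_crank_by(+29°): θ ← 89° +29° = 118°
crank pin P = (r cos θ, r sin θ) = (-20.187277, 37.966746)
h = r sin θ − e = 37.966746 − 12 = 25.966746
x = r cos θ + √(L² − h²) = -20.187277 + √(40401.0 − 674.2719) = -20.187277 + 199.315649 = 179.128372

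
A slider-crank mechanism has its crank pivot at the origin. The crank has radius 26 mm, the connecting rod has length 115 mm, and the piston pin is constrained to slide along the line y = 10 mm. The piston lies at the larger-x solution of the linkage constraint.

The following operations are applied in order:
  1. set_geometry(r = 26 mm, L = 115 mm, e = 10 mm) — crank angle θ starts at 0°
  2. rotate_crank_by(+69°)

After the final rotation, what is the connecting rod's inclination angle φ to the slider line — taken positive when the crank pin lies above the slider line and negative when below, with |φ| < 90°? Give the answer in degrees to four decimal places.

7.1296

set_geometry: r = 26 mm, L = 115 mm, e = 10 mm; θ ← 0°
rotate_crank_by(+69°): θ ← 0° +69° = 69°
crank pin P = (r cos θ, r sin θ) = (9.317567, 24.273091)
h = r sin θ − e = 24.273091 − 10 = 14.273091
sin φ = h / L = 14.273091 / 115 = 0.12411384
φ = arcsin(0.12411384) = 7.129584°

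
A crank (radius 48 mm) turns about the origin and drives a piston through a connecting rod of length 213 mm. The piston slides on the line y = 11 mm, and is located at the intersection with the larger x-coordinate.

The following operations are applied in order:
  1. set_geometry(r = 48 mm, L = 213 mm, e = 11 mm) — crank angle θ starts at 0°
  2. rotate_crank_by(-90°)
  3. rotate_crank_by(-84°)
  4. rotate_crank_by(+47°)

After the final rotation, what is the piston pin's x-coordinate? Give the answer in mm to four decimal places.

set_geometry: r = 48 mm, L = 213 mm, e = 11 mm; θ ← 0°
rotate_crank_by(-90°): θ ← 0° -90° = -90°
rotate_crank_by(-84°): θ ← -90° -84° = -174°
rotate_crank_by(+47°): θ ← -174° +47° = -127°
crank pin P = (r cos θ, r sin θ) = (-28.887121, -38.334504)
h = r sin θ − e = -38.334504 − 11 = -49.334504
x = r cos θ + √(L² − h²) = -28.887121 + √(45369.0 − 2433.8933) = -28.887121 + 207.207883 = 178.320762

178.3208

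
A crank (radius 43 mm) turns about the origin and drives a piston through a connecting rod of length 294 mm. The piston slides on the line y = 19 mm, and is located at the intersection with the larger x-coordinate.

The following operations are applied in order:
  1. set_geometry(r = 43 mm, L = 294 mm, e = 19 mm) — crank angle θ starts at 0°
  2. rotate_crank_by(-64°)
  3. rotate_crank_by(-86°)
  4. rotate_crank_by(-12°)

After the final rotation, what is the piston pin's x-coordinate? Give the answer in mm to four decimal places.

251.3262

set_geometry: r = 43 mm, L = 294 mm, e = 19 mm; θ ← 0°
rotate_crank_by(-64°): θ ← 0° -64° = -64°
rotate_crank_by(-86°): θ ← -64° -86° = -150°
rotate_crank_by(-12°): θ ← -150° -12° = -162°
crank pin P = (r cos θ, r sin θ) = (-40.895430, -13.287731)
h = r sin θ − e = -13.287731 − 19 = -32.287731
x = r cos θ + √(L² − h²) = -40.895430 + √(86436.0 − 1042.4976) = -40.895430 + 292.221667 = 251.326236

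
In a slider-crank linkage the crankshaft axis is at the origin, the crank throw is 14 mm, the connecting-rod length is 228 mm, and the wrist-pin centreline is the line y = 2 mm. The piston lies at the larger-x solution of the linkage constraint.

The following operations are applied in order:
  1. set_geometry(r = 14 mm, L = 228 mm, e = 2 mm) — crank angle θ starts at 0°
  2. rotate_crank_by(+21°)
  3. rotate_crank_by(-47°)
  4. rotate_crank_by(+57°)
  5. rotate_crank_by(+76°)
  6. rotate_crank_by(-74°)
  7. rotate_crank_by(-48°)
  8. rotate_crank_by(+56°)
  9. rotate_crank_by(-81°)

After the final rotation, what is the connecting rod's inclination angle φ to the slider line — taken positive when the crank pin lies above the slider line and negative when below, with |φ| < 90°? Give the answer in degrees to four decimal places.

set_geometry: r = 14 mm, L = 228 mm, e = 2 mm; θ ← 0°
rotate_crank_by(+21°): θ ← 0° +21° = 21°
rotate_crank_by(-47°): θ ← 21° -47° = -26°
rotate_crank_by(+57°): θ ← -26° +57° = 31°
rotate_crank_by(+76°): θ ← 31° +76° = 107°
rotate_crank_by(-74°): θ ← 107° -74° = 33°
rotate_crank_by(-48°): θ ← 33° -48° = -15°
rotate_crank_by(+56°): θ ← -15° +56° = 41°
rotate_crank_by(-81°): θ ← 41° -81° = -40°
crank pin P = (r cos θ, r sin θ) = (10.724622, -8.999027)
h = r sin θ − e = -8.999027 − 2 = -10.999027
sin φ = h / L = -10.999027 / 228 = -0.04824134
φ = arcsin(-0.04824134) = -2.765099°

-2.7651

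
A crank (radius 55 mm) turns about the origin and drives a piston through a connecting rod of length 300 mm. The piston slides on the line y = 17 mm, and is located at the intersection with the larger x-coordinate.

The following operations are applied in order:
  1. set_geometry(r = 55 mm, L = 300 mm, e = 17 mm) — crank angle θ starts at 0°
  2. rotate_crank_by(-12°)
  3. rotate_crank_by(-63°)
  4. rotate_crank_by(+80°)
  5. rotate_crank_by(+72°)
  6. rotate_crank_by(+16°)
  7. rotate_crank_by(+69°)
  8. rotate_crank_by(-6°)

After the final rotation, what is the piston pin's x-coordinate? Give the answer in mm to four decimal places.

249.7069

set_geometry: r = 55 mm, L = 300 mm, e = 17 mm; θ ← 0°
rotate_crank_by(-12°): θ ← 0° -12° = -12°
rotate_crank_by(-63°): θ ← -12° -63° = -75°
rotate_crank_by(+80°): θ ← -75° +80° = 5°
rotate_crank_by(+72°): θ ← 5° +72° = 77°
rotate_crank_by(+16°): θ ← 77° +16° = 93°
rotate_crank_by(+69°): θ ← 93° +69° = 162°
rotate_crank_by(-6°): θ ← 162° -6° = 156°
crank pin P = (r cos θ, r sin θ) = (-50.245000, 22.370515)
h = r sin θ − e = 22.370515 − 17 = 5.370515
x = r cos θ + √(L² − h²) = -50.245000 + √(90000.0 − 28.8424) = -50.245000 + 299.951925 = 249.706925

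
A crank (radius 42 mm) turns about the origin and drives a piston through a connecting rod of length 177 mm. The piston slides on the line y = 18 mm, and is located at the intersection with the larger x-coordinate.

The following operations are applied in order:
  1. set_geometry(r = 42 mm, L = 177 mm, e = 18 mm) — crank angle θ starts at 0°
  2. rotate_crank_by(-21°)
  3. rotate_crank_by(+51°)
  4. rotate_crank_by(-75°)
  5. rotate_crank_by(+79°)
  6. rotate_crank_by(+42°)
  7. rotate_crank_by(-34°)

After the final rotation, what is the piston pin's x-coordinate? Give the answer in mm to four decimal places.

set_geometry: r = 42 mm, L = 177 mm, e = 18 mm; θ ← 0°
rotate_crank_by(-21°): θ ← 0° -21° = -21°
rotate_crank_by(+51°): θ ← -21° +51° = 30°
rotate_crank_by(-75°): θ ← 30° -75° = -45°
rotate_crank_by(+79°): θ ← -45° +79° = 34°
rotate_crank_by(+42°): θ ← 34° +42° = 76°
rotate_crank_by(-34°): θ ← 76° -34° = 42°
crank pin P = (r cos θ, r sin θ) = (31.212083, 28.103485)
h = r sin θ − e = 28.103485 − 18 = 10.103485
x = r cos θ + √(L² − h²) = 31.212083 + √(31329.0 − 102.0804) = 31.212083 + 176.711402 = 207.923485

207.9235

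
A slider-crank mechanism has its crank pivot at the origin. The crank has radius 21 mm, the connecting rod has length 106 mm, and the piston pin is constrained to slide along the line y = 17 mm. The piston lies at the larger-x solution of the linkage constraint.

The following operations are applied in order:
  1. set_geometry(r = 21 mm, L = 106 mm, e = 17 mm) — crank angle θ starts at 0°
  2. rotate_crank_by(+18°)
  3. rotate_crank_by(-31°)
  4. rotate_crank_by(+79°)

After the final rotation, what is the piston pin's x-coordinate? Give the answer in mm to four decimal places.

114.5190

set_geometry: r = 21 mm, L = 106 mm, e = 17 mm; θ ← 0°
rotate_crank_by(+18°): θ ← 0° +18° = 18°
rotate_crank_by(-31°): θ ← 18° -31° = -13°
rotate_crank_by(+79°): θ ← -13° +79° = 66°
crank pin P = (r cos θ, r sin θ) = (8.541470, 19.184455)
h = r sin θ − e = 19.184455 − 17 = 2.184455
x = r cos θ + √(L² − h²) = 8.541470 + √(11236.0 − 4.7718) = 8.541470 + 105.977489 = 114.518958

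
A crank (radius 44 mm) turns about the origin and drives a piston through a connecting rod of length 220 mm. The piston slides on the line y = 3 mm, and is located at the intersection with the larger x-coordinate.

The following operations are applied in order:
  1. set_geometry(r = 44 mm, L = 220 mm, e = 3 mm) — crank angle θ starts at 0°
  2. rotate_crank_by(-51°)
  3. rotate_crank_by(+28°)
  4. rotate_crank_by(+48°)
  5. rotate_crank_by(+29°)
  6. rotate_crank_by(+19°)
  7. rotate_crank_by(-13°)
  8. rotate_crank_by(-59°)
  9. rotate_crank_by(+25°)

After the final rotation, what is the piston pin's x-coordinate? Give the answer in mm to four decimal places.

set_geometry: r = 44 mm, L = 220 mm, e = 3 mm; θ ← 0°
rotate_crank_by(-51°): θ ← 0° -51° = -51°
rotate_crank_by(+28°): θ ← -51° +28° = -23°
rotate_crank_by(+48°): θ ← -23° +48° = 25°
rotate_crank_by(+29°): θ ← 25° +29° = 54°
rotate_crank_by(+19°): θ ← 54° +19° = 73°
rotate_crank_by(-13°): θ ← 73° -13° = 60°
rotate_crank_by(-59°): θ ← 60° -59° = 1°
rotate_crank_by(+25°): θ ← 1° +25° = 26°
crank pin P = (r cos θ, r sin θ) = (39.546938, 19.288330)
h = r sin θ − e = 19.288330 − 3 = 16.288330
x = r cos θ + √(L² − h²) = 39.546938 + √(48400.0 − 265.3097) = 39.546938 + 219.396195 = 258.943133

258.9431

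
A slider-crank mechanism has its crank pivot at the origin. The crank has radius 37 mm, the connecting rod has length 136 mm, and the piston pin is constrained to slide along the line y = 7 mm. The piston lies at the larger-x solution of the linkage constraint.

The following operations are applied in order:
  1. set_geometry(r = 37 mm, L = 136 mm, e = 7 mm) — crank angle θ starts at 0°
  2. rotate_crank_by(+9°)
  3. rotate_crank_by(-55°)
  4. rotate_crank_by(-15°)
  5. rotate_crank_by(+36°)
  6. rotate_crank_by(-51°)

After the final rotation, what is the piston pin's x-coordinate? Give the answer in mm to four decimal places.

138.0073

set_geometry: r = 37 mm, L = 136 mm, e = 7 mm; θ ← 0°
rotate_crank_by(+9°): θ ← 0° +9° = 9°
rotate_crank_by(-55°): θ ← 9° -55° = -46°
rotate_crank_by(-15°): θ ← -46° -15° = -61°
rotate_crank_by(+36°): θ ← -61° +36° = -25°
rotate_crank_by(-51°): θ ← -25° -51° = -76°
crank pin P = (r cos θ, r sin θ) = (8.951110, -35.900942)
h = r sin θ − e = -35.900942 − 7 = -42.900942
x = r cos θ + √(L² − h²) = 8.951110 + √(18496.0 − 1840.4908) = 8.951110 + 129.056225 = 138.007335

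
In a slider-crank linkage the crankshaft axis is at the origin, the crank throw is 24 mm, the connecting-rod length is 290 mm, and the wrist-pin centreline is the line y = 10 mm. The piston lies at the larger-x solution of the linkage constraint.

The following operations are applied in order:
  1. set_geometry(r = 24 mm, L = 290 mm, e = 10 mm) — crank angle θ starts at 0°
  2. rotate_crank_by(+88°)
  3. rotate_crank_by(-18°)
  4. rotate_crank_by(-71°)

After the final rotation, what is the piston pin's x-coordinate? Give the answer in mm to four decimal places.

set_geometry: r = 24 mm, L = 290 mm, e = 10 mm; θ ← 0°
rotate_crank_by(+88°): θ ← 0° +88° = 88°
rotate_crank_by(-18°): θ ← 88° -18° = 70°
rotate_crank_by(-71°): θ ← 70° -71° = -1°
crank pin P = (r cos θ, r sin θ) = (23.996345, -0.418858)
h = r sin θ − e = -0.418858 − 10 = -10.418858
x = r cos θ + √(L² − h²) = 23.996345 + √(84100.0 − 108.5526) = 23.996345 + 289.812780 = 313.809125

313.8091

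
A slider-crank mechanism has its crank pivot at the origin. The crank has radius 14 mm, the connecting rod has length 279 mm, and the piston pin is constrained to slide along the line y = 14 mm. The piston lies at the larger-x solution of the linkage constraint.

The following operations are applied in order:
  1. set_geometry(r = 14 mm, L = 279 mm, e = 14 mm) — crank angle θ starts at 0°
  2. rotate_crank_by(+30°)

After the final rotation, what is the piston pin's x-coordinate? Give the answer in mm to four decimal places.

291.0365

set_geometry: r = 14 mm, L = 279 mm, e = 14 mm; θ ← 0°
rotate_crank_by(+30°): θ ← 0° +30° = 30°
crank pin P = (r cos θ, r sin θ) = (12.124356, 7.000000)
h = r sin θ − e = 7.000000 − 14 = -7.000000
x = r cos θ + √(L² − h²) = 12.124356 + √(77841.0 − 49.0000) = 12.124356 + 278.912173 = 291.036528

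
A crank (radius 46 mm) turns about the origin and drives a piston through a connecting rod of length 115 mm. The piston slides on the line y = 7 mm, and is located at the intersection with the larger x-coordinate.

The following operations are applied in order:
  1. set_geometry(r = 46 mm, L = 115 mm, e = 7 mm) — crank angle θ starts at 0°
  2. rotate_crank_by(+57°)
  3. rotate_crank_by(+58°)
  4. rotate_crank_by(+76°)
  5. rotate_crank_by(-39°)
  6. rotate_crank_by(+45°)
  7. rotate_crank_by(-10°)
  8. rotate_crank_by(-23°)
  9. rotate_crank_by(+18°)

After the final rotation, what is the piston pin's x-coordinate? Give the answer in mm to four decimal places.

set_geometry: r = 46 mm, L = 115 mm, e = 7 mm; θ ← 0°
rotate_crank_by(+57°): θ ← 0° +57° = 57°
rotate_crank_by(+58°): θ ← 57° +58° = 115°
rotate_crank_by(+76°): θ ← 115° +76° = 191°
rotate_crank_by(-39°): θ ← 191° -39° = 152°
rotate_crank_by(+45°): θ ← 152° +45° = 197°
rotate_crank_by(-10°): θ ← 197° -10° = 187°
rotate_crank_by(-23°): θ ← 187° -23° = 164°
rotate_crank_by(+18°): θ ← 164° +18° = 182°
crank pin P = (r cos θ, r sin θ) = (-45.971978, -1.605377)
h = r sin θ − e = -1.605377 − 7 = -8.605377
x = r cos θ + √(L² − h²) = -45.971978 + √(13225.0 − 74.0525) = -45.971978 + 114.677581 = 68.705603

68.7056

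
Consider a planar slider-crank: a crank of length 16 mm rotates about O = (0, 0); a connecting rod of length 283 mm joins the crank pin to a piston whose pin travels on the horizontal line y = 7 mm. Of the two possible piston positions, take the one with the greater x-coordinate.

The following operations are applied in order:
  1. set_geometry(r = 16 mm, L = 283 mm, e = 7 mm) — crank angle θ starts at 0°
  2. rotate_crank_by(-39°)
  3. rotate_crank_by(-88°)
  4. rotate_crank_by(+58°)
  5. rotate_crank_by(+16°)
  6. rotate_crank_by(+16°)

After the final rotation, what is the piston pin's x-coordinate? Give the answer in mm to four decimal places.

295.2892

set_geometry: r = 16 mm, L = 283 mm, e = 7 mm; θ ← 0°
rotate_crank_by(-39°): θ ← 0° -39° = -39°
rotate_crank_by(-88°): θ ← -39° -88° = -127°
rotate_crank_by(+58°): θ ← -127° +58° = -69°
rotate_crank_by(+16°): θ ← -69° +16° = -53°
rotate_crank_by(+16°): θ ← -53° +16° = -37°
crank pin P = (r cos θ, r sin θ) = (12.778168, -9.629040)
h = r sin θ − e = -9.629040 − 7 = -16.629040
x = r cos θ + √(L² − h²) = 12.778168 + √(80089.0 − 276.5250) = 12.778168 + 282.511018 = 295.289186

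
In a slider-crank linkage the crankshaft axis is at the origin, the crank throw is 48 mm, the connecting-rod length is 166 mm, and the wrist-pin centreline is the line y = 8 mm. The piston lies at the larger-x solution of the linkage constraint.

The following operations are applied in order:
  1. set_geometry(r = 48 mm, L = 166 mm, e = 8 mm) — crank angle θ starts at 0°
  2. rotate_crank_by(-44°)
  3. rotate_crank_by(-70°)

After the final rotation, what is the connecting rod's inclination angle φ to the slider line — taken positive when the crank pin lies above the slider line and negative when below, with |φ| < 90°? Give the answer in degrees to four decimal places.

-18.2009

set_geometry: r = 48 mm, L = 166 mm, e = 8 mm; θ ← 0°
rotate_crank_by(-44°): θ ← 0° -44° = -44°
rotate_crank_by(-70°): θ ← -44° -70° = -114°
crank pin P = (r cos θ, r sin θ) = (-19.523359, -43.850182)
h = r sin θ − e = -43.850182 − 8 = -51.850182
sin φ = h / L = -51.850182 / 166 = -0.31235049
φ = arcsin(-0.31235049) = -18.200939°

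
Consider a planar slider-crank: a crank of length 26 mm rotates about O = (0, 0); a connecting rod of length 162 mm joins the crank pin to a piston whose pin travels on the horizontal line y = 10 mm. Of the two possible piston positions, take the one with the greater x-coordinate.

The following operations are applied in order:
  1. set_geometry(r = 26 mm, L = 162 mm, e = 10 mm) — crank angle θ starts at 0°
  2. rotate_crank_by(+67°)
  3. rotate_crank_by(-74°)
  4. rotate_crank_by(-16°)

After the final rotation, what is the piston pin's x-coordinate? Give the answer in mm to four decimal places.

set_geometry: r = 26 mm, L = 162 mm, e = 10 mm; θ ← 0°
rotate_crank_by(+67°): θ ← 0° +67° = 67°
rotate_crank_by(-74°): θ ← 67° -74° = -7°
rotate_crank_by(-16°): θ ← -7° -16° = -23°
crank pin P = (r cos θ, r sin θ) = (23.933126, -10.159009)
h = r sin θ − e = -10.159009 − 10 = -20.159009
x = r cos θ + √(L² − h²) = 23.933126 + √(26244.0 − 406.3857) = 23.933126 + 160.740830 = 184.673956

184.6740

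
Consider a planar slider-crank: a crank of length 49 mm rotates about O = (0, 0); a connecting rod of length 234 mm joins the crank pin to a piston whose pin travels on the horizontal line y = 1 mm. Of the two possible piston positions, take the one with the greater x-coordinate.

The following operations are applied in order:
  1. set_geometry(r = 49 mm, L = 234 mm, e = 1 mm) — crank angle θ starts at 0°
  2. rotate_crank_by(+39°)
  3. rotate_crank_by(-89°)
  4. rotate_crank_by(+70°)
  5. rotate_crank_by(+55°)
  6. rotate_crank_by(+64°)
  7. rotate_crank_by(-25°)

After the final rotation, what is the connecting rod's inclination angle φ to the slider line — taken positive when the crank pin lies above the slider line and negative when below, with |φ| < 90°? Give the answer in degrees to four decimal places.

10.7792

set_geometry: r = 49 mm, L = 234 mm, e = 1 mm; θ ← 0°
rotate_crank_by(+39°): θ ← 0° +39° = 39°
rotate_crank_by(-89°): θ ← 39° -89° = -50°
rotate_crank_by(+70°): θ ← -50° +70° = 20°
rotate_crank_by(+55°): θ ← 20° +55° = 75°
rotate_crank_by(+64°): θ ← 75° +64° = 139°
rotate_crank_by(-25°): θ ← 139° -25° = 114°
crank pin P = (r cos θ, r sin θ) = (-19.930096, 44.763727)
h = r sin θ − e = 44.763727 − 1 = 43.763727
sin φ = h / L = 43.763727 / 234 = 0.18702448
φ = arcsin(0.18702448) = 10.779187°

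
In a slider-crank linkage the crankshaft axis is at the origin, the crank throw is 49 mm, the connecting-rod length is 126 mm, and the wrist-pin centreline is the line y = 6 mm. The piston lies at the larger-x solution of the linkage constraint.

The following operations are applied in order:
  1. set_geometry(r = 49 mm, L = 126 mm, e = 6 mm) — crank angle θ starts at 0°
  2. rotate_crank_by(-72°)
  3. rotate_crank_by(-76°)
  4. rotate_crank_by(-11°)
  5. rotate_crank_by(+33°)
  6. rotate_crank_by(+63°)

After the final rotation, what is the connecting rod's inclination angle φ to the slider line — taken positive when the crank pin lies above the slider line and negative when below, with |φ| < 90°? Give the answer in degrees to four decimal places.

set_geometry: r = 49 mm, L = 126 mm, e = 6 mm; θ ← 0°
rotate_crank_by(-72°): θ ← 0° -72° = -72°
rotate_crank_by(-76°): θ ← -72° -76° = -148°
rotate_crank_by(-11°): θ ← -148° -11° = -159°
rotate_crank_by(+33°): θ ← -159° +33° = -126°
rotate_crank_by(+63°): θ ← -126° +63° = -63°
crank pin P = (r cos θ, r sin θ) = (22.245534, -43.659320)
h = r sin θ − e = -43.659320 − 6 = -49.659320
sin φ = h / L = -49.659320 / 126 = -0.39412158
φ = arcsin(-0.39412158) = -23.211201°

-23.2112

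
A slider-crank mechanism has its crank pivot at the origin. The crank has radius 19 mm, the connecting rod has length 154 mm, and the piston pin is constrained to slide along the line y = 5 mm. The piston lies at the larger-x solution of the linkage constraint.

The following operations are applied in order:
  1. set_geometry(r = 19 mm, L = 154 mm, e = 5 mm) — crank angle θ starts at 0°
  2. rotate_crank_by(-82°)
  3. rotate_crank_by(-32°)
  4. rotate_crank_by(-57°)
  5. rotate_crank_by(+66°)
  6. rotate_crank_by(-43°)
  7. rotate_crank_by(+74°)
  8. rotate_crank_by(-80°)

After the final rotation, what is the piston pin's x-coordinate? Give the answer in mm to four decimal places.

136.3450

set_geometry: r = 19 mm, L = 154 mm, e = 5 mm; θ ← 0°
rotate_crank_by(-82°): θ ← 0° -82° = -82°
rotate_crank_by(-32°): θ ← -82° -32° = -114°
rotate_crank_by(-57°): θ ← -114° -57° = -171°
rotate_crank_by(+66°): θ ← -171° +66° = -105°
rotate_crank_by(-43°): θ ← -105° -43° = -148°
rotate_crank_by(+74°): θ ← -148° +74° = -74°
rotate_crank_by(-80°): θ ← -74° -80° = -154°
crank pin P = (r cos θ, r sin θ) = (-17.077087, -8.329052)
h = r sin θ − e = -8.329052 − 5 = -13.329052
x = r cos θ + √(L² − h²) = -17.077087 + √(23716.0 − 177.6636) = -17.077087 + 153.422086 = 136.344999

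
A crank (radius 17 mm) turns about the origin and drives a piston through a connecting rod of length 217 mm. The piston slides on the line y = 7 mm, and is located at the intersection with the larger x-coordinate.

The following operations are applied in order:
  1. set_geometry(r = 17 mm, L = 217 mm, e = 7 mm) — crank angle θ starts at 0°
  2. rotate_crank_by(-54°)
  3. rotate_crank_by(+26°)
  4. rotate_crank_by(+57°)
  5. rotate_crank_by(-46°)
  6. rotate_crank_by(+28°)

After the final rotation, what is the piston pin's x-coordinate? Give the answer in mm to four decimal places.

233.6551

set_geometry: r = 17 mm, L = 217 mm, e = 7 mm; θ ← 0°
rotate_crank_by(-54°): θ ← 0° -54° = -54°
rotate_crank_by(+26°): θ ← -54° +26° = -28°
rotate_crank_by(+57°): θ ← -28° +57° = 29°
rotate_crank_by(-46°): θ ← 29° -46° = -17°
rotate_crank_by(+28°): θ ← -17° +28° = 11°
crank pin P = (r cos θ, r sin θ) = (16.687662, 3.243753)
h = r sin θ − e = 3.243753 − 7 = -3.756247
x = r cos θ + √(L² − h²) = 16.687662 + √(47089.0 − 14.1094) = 16.687662 + 216.967487 = 233.655150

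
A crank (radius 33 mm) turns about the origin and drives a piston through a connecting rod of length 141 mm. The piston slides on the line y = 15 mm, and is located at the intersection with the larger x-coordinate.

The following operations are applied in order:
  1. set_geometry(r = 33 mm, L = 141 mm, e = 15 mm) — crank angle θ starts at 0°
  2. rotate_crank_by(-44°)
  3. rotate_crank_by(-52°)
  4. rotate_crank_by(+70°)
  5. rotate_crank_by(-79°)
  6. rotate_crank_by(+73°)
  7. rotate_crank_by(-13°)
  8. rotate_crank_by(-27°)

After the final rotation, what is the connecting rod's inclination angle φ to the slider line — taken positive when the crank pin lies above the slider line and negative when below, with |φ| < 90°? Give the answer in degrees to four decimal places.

set_geometry: r = 33 mm, L = 141 mm, e = 15 mm; θ ← 0°
rotate_crank_by(-44°): θ ← 0° -44° = -44°
rotate_crank_by(-52°): θ ← -44° -52° = -96°
rotate_crank_by(+70°): θ ← -96° +70° = -26°
rotate_crank_by(-79°): θ ← -26° -79° = -105°
rotate_crank_by(+73°): θ ← -105° +73° = -32°
rotate_crank_by(-13°): θ ← -32° -13° = -45°
rotate_crank_by(-27°): θ ← -45° -27° = -72°
crank pin P = (r cos θ, r sin θ) = (10.197561, -31.384865)
h = r sin θ − e = -31.384865 − 15 = -46.384865
sin φ = h / L = -46.384865 / 141 = -0.32897067
φ = arcsin(-0.32897067) = -19.206312°

-19.2063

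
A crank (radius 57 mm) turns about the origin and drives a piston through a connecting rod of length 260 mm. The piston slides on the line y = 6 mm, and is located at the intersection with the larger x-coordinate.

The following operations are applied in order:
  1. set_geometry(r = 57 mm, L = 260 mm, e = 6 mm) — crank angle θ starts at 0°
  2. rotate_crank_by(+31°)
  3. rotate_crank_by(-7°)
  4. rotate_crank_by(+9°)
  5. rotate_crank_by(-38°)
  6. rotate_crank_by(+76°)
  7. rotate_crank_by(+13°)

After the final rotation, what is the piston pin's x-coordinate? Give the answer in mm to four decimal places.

set_geometry: r = 57 mm, L = 260 mm, e = 6 mm; θ ← 0°
rotate_crank_by(+31°): θ ← 0° +31° = 31°
rotate_crank_by(-7°): θ ← 31° -7° = 24°
rotate_crank_by(+9°): θ ← 24° +9° = 33°
rotate_crank_by(-38°): θ ← 33° -38° = -5°
rotate_crank_by(+76°): θ ← -5° +76° = 71°
rotate_crank_by(+13°): θ ← 71° +13° = 84°
crank pin P = (r cos θ, r sin θ) = (5.958122, 56.687748)
h = r sin θ − e = 56.687748 − 6 = 50.687748
x = r cos θ + √(L² − h²) = 5.958122 + √(67600.0 − 2569.2478) = 5.958122 + 255.011279 = 260.969401

260.9694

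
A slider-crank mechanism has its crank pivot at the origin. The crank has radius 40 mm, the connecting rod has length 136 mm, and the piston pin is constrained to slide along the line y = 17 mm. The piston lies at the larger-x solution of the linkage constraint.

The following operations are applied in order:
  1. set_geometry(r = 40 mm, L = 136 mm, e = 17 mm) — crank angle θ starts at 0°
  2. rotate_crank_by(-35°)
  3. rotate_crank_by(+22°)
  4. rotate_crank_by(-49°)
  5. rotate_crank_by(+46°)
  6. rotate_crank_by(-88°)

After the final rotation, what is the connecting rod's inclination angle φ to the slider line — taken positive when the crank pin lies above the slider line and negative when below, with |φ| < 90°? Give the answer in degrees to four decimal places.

set_geometry: r = 40 mm, L = 136 mm, e = 17 mm; θ ← 0°
rotate_crank_by(-35°): θ ← 0° -35° = -35°
rotate_crank_by(+22°): θ ← -35° +22° = -13°
rotate_crank_by(-49°): θ ← -13° -49° = -62°
rotate_crank_by(+46°): θ ← -62° +46° = -16°
rotate_crank_by(-88°): θ ← -16° -88° = -104°
crank pin P = (r cos θ, r sin θ) = (-9.676876, -38.811829)
h = r sin θ − e = -38.811829 − 17 = -55.811829
sin φ = h / L = -55.811829 / 136 = -0.41038110
φ = arcsin(-0.41038110) = -24.228777°

-24.2288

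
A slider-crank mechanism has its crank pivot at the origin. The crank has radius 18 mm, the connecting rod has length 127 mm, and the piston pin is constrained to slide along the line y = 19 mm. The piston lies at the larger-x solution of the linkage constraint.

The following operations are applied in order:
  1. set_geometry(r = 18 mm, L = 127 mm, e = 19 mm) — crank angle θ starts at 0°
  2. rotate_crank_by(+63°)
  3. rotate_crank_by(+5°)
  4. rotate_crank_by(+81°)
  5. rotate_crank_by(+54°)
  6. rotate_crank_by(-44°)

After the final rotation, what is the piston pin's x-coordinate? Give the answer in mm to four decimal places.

109.5740

set_geometry: r = 18 mm, L = 127 mm, e = 19 mm; θ ← 0°
rotate_crank_by(+63°): θ ← 0° +63° = 63°
rotate_crank_by(+5°): θ ← 63° +5° = 68°
rotate_crank_by(+81°): θ ← 68° +81° = 149°
rotate_crank_by(+54°): θ ← 149° +54° = 203°
rotate_crank_by(-44°): θ ← 203° -44° = 159°
crank pin P = (r cos θ, r sin θ) = (-16.804448, 6.450623)
h = r sin θ − e = 6.450623 − 19 = -12.549377
x = r cos θ + √(L² − h²) = -16.804448 + √(16129.0 − 157.4869) = -16.804448 + 126.378452 = 109.574004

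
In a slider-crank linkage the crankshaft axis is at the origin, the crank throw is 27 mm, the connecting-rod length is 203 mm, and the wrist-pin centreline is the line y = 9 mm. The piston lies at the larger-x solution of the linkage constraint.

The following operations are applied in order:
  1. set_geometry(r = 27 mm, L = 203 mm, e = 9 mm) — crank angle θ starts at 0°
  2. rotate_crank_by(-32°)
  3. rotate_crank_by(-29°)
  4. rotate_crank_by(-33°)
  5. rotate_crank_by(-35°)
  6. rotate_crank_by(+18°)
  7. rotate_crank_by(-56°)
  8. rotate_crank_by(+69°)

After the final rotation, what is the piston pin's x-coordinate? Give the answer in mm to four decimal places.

196.0719

set_geometry: r = 27 mm, L = 203 mm, e = 9 mm; θ ← 0°
rotate_crank_by(-32°): θ ← 0° -32° = -32°
rotate_crank_by(-29°): θ ← -32° -29° = -61°
rotate_crank_by(-33°): θ ← -61° -33° = -94°
rotate_crank_by(-35°): θ ← -94° -35° = -129°
rotate_crank_by(+18°): θ ← -129° +18° = -111°
rotate_crank_by(-56°): θ ← -111° -56° = -167°
rotate_crank_by(+69°): θ ← -167° +69° = -98°
crank pin P = (r cos θ, r sin θ) = (-3.757674, -26.737238)
h = r sin θ − e = -26.737238 − 9 = -35.737238
x = r cos θ + √(L² − h²) = -3.757674 + √(41209.0 − 1277.1502) = -3.757674 + 199.829552 = 196.071878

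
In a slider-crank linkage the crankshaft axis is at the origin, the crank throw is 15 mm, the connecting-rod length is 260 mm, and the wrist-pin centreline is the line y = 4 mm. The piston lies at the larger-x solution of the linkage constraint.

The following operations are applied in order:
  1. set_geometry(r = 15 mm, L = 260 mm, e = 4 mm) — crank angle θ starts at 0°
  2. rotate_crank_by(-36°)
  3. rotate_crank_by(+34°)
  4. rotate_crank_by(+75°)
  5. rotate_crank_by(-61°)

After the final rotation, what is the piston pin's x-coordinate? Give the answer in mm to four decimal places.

274.6707

set_geometry: r = 15 mm, L = 260 mm, e = 4 mm; θ ← 0°
rotate_crank_by(-36°): θ ← 0° -36° = -36°
rotate_crank_by(+34°): θ ← -36° +34° = -2°
rotate_crank_by(+75°): θ ← -2° +75° = 73°
rotate_crank_by(-61°): θ ← 73° -61° = 12°
crank pin P = (r cos θ, r sin θ) = (14.672214, 3.118675)
h = r sin θ − e = 3.118675 − 4 = -0.881325
x = r cos θ + √(L² − h²) = 14.672214 + √(67600.0 − 0.7767) = 14.672214 + 259.998506 = 274.670720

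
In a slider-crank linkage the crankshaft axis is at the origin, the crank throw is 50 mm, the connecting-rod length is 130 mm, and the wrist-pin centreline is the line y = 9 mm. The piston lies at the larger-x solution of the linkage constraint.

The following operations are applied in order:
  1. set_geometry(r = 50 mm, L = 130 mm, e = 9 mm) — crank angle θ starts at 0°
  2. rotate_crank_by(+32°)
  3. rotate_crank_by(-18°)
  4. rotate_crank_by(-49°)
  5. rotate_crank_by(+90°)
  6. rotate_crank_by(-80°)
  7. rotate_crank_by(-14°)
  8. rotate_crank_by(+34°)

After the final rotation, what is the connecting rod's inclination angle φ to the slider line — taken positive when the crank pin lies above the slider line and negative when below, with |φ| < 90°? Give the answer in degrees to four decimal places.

-5.8977

set_geometry: r = 50 mm, L = 130 mm, e = 9 mm; θ ← 0°
rotate_crank_by(+32°): θ ← 0° +32° = 32°
rotate_crank_by(-18°): θ ← 32° -18° = 14°
rotate_crank_by(-49°): θ ← 14° -49° = -35°
rotate_crank_by(+90°): θ ← -35° +90° = 55°
rotate_crank_by(-80°): θ ← 55° -80° = -25°
rotate_crank_by(-14°): θ ← -25° -14° = -39°
rotate_crank_by(+34°): θ ← -39° +34° = -5°
crank pin P = (r cos θ, r sin θ) = (49.809735, -4.357787)
h = r sin θ − e = -4.357787 − 9 = -13.357787
sin φ = h / L = -13.357787 / 130 = -0.10275221
φ = arcsin(-0.10275221) = -5.897677°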